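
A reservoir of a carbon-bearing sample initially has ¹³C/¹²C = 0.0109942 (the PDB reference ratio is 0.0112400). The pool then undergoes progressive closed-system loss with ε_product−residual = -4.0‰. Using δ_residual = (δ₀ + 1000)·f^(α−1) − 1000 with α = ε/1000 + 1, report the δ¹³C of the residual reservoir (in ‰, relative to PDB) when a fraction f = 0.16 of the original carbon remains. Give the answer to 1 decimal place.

δ₀ = (0.0109942/0.0112400 − 1)×1000 = (0.978132 − 1)×1000 = -21.868‰
α − 1 = ε/1000 = -0.0040
f^(α−1) = 0.16^(-0.0040) = 1.007357
δ_res = (-21.868 + 1000) × 1.007357 − 1000 = 985.328 − 1000 = -14.67‰

-14.7‰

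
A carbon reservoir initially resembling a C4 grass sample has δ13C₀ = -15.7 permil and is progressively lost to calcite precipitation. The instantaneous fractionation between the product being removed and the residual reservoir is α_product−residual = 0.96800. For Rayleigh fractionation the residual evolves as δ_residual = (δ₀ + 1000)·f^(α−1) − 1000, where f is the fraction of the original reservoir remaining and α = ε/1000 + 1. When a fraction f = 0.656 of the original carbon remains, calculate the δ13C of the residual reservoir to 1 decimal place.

-2.3 permil

Rayleigh residual: δ_res = (δ₀ + 1000)·f^(α−1) − 1000
α − 1 = -0.03200
f^(α−1) = 0.656^(-0.03200) = 1.013582
δ_res = (-15.7 + 1000) × 1.013582 − 1000 = 997.669 − 1000 = -2.33 permil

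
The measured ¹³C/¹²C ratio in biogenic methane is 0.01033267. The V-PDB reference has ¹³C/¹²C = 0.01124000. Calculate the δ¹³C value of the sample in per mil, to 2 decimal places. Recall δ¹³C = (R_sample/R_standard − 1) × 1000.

δ¹³C = (R_sample / R_standard − 1) × 1000
R_sample / R_standard = 0.01033267 / 0.01124000 = 0.919277
δ¹³C = (0.919277 − 1) × 1000 = -80.723 per mil

-80.72 per mil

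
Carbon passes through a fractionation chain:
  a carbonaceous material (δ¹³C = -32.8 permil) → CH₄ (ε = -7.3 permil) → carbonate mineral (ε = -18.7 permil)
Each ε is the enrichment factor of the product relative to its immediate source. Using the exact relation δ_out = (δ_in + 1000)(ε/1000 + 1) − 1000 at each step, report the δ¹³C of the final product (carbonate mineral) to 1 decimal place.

-57.8 permil

step 1: δ = (-32.80 + 1000)·(-7.3/1000 + 1) − 1000 = -39.86 permil
step 2: δ = (-39.86 + 1000)·(-18.7/1000 + 1) − 1000 = -57.82 permil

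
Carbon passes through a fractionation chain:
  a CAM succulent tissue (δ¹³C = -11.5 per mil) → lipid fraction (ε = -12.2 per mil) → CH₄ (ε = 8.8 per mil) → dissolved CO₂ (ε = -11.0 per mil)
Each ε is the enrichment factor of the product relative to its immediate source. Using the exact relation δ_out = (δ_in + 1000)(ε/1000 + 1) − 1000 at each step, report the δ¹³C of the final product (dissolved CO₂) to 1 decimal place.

-25.8 per mil

step 1: δ = (-11.50 + 1000)·(-12.2/1000 + 1) − 1000 = -23.56 per mil
step 2: δ = (-23.56 + 1000)·(8.8/1000 + 1) − 1000 = -14.97 per mil
step 3: δ = (-14.97 + 1000)·(-11.0/1000 + 1) − 1000 = -25.80 per mil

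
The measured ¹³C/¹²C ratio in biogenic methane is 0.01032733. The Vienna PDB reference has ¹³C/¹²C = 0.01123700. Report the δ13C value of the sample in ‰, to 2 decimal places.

δ13C = (R_sample / R_standard − 1) × 1000
R_sample / R_standard = 0.01032733 / 0.01123700 = 0.919047
δ13C = (0.919047 − 1) × 1000 = -80.953‰

-80.95‰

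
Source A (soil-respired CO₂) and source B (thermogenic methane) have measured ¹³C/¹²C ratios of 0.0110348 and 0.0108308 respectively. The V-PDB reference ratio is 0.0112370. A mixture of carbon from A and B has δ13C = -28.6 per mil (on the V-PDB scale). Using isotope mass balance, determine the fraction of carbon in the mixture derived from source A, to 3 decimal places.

0.416

δ_A = (0.0110348/0.0112370 − 1)×1000 = (0.982006 − 1)×1000 = -17.994 per mil
δ_B = (0.0108308/0.0112370 − 1)×1000 = (0.963852 − 1)×1000 = -36.148 per mil
f_A = (δ_mix − δ_B)/(δ_A − δ_B) = (-28.6 − (-36.148))/(-17.994 − (-36.148))
f_A = 7.548 / 18.154 = 0.4158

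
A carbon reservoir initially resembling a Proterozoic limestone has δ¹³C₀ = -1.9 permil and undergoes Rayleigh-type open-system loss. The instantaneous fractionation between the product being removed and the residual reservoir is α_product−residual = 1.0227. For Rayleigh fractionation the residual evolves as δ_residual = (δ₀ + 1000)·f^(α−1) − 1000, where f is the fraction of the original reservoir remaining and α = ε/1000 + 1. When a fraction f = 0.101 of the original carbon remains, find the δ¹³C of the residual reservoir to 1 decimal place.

Rayleigh residual: δ_res = (δ₀ + 1000)·f^(α−1) − 1000
α − 1 = 0.02270
f^(α−1) = 0.101^(0.02270) = 0.949288
δ_res = (-1.9 + 1000) × 0.949288 − 1000 = 947.485 − 1000 = -52.52 permil

-52.5 permil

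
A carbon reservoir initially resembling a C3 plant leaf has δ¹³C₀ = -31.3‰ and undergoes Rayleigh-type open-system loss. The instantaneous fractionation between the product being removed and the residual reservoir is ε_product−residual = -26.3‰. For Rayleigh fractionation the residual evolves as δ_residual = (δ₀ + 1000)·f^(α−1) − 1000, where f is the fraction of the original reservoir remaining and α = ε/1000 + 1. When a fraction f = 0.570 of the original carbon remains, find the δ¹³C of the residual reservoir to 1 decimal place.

-16.9‰

Rayleigh residual: δ_res = (δ₀ + 1000)·f^(α−1) − 1000
α = ε/1000 + 1 = 0.97370, so α − 1 = -0.02630
f^(α−1) = 0.570^(-0.02630) = 1.014894
δ_res = (-31.3 + 1000) × 1.014894 − 1000 = 983.127 − 1000 = -16.87‰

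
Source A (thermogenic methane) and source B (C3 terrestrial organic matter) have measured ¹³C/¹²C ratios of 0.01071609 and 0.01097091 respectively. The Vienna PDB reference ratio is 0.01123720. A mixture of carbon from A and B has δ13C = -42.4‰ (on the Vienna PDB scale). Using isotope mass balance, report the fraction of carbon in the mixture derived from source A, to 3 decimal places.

δ_A = (0.01071609/0.01123720 − 1)×1000 = (0.953626 − 1)×1000 = -46.374‰
δ_B = (0.01097091/0.01123720 − 1)×1000 = (0.976303 − 1)×1000 = -23.697‰
f_A = (δ_mix − δ_B)/(δ_A − δ_B) = (-42.4 − (-23.697))/(-46.374 − (-23.697))
f_A = -18.703 / -22.676 = 0.8248

0.825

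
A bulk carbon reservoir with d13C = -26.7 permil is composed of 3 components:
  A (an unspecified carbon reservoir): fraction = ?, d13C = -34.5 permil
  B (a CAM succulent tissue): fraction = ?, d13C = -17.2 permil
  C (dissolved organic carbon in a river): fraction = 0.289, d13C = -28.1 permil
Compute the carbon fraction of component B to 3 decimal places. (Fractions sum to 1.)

0.344

Let f_B and f_A be the unknown fractions; fractions sum to 1 so f_B + f_A = 0.711.
Mass balance: Σ fᵢ·δᵢ = δ_bulk ⇒ f_B·(-17.2) + f_A·(-34.5) = -26.7 − (-8.121) = -18.579
Substitute f_A = 0.711 − f_B:
f_B·(-17.2 − -34.5) = -18.579 − 0.711×(-34.5) = 5.950
f_B = 5.950 / 17.3 = 0.3440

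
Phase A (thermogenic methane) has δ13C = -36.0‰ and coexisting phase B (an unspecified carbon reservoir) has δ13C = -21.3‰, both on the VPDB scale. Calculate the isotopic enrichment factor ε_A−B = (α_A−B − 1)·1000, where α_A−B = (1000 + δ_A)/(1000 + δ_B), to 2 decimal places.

-15.02‰

α_A−B = (1000 + -36.0) / (1000 + -21.3) = 964.0 / 978.7 = 0.984980
ε_A−B = (0.984980 − 1) × 1000 = -15.020‰
(The approximation ε ≈ δ_A − δ_B would give -14.7‰.)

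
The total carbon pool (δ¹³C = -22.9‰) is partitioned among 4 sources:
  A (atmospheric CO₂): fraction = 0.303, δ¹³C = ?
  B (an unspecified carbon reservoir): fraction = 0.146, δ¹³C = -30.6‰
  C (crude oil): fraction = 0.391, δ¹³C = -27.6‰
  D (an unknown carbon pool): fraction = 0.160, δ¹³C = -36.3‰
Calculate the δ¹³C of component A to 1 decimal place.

Isotope mass balance: δ_bulk = Σ fᵢ·δᵢ.
-22.9 = 0.303×δ_A + 0.146×(-30.6) + 0.391×(-27.6) + 0.160×(-36.3)
0.303·δ_A = -22.9 − (-21.067) = -1.833
δ_A = -1.833 / 0.303 = -6.05‰

-6.0‰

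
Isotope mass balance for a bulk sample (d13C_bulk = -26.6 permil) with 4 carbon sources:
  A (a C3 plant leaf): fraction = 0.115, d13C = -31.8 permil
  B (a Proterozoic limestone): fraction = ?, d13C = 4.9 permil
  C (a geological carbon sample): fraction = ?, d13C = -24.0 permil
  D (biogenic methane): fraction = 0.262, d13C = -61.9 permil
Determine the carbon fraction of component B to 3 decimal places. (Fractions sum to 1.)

0.285

Let f_B and f_C be the unknown fractions; fractions sum to 1 so f_B + f_C = 0.623.
Mass balance: Σ fᵢ·δᵢ = δ_bulk ⇒ f_B·(4.9) + f_C·(-24.0) = -26.6 − (-19.875) = -6.725
Substitute f_C = 0.623 − f_B:
f_B·(4.9 − -24.0) = -6.725 − 0.623×(-24.0) = 8.227
f_B = 8.227 / 28.9 = 0.2847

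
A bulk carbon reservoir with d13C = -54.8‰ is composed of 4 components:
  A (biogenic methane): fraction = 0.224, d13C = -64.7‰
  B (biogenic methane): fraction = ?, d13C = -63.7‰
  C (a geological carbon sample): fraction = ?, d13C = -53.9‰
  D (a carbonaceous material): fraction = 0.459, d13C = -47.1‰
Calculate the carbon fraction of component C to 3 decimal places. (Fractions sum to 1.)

0.154

Let f_C and f_B be the unknown fractions; fractions sum to 1 so f_C + f_B = 0.317.
Mass balance: Σ fᵢ·δᵢ = δ_bulk ⇒ f_C·(-53.9) + f_B·(-63.7) = -54.8 − (-36.112) = -18.688
Substitute f_B = 0.317 − f_C:
f_C·(-53.9 − -63.7) = -18.688 − 0.317×(-63.7) = 1.505
f_C = 1.505 / 9.8 = 0.1535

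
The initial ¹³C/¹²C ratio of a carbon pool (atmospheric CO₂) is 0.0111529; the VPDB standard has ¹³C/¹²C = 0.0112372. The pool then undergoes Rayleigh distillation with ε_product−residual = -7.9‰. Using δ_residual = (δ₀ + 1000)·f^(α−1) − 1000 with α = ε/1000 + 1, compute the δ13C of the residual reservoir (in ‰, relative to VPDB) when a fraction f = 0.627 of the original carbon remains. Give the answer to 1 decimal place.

-3.8‰

δ₀ = (0.0111529/0.0112372 − 1)×1000 = (0.992498 − 1)×1000 = -7.502‰
α − 1 = ε/1000 = -0.0079
f^(α−1) = 0.627^(-0.0079) = 1.003695
δ_res = (-7.502 + 1000) × 1.003695 − 1000 = 996.165 − 1000 = -3.83‰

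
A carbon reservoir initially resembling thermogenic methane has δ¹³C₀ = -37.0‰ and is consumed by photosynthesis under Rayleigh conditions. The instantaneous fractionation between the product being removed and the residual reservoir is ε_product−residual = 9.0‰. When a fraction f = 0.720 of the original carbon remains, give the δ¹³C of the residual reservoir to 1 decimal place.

Rayleigh residual: δ_res = (δ₀ + 1000)·f^(α−1) − 1000
α = ε/1000 + 1 = 1.00900, so α − 1 = 0.00900
f^(α−1) = 0.720^(0.00900) = 0.997048
δ_res = (-37.0 + 1000) × 0.997048 − 1000 = 960.157 − 1000 = -39.84‰

-39.8‰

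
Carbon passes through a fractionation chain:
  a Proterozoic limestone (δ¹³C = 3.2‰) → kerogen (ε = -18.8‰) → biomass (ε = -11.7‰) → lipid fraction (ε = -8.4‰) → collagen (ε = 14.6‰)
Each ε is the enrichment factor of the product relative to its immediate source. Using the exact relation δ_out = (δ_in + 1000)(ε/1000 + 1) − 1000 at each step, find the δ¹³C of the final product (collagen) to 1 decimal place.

step 1: δ = (3.20 + 1000)·(-18.8/1000 + 1) − 1000 = -15.66‰
step 2: δ = (-15.66 + 1000)·(-11.7/1000 + 1) − 1000 = -27.18‰
step 3: δ = (-27.18 + 1000)·(-8.4/1000 + 1) − 1000 = -35.35‰
step 4: δ = (-35.35 + 1000)·(14.6/1000 + 1) − 1000 = -21.26‰

-21.3‰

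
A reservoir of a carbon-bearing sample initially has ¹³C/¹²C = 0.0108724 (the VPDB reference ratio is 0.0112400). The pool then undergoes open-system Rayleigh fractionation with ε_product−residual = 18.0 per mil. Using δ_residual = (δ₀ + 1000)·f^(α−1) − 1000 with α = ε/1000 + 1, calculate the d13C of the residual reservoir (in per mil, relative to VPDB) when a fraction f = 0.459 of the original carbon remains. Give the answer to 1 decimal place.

δ₀ = (0.0108724/0.0112400 − 1)×1000 = (0.967295 − 1)×1000 = -32.705 per mil
α − 1 = ε/1000 = 0.0180
f^(α−1) = 0.459^(0.0180) = 0.986081
δ_res = (-32.705 + 1000) × 0.986081 − 1000 = 953.832 − 1000 = -46.17 per mil

-46.2 per mil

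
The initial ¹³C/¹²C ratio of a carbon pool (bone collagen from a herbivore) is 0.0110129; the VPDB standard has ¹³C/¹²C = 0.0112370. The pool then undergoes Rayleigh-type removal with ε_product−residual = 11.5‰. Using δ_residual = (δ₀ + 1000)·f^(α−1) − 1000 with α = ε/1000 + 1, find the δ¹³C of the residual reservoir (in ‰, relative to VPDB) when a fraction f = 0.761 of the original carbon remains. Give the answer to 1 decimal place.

δ₀ = (0.0110129/0.0112370 − 1)×1000 = (0.980057 − 1)×1000 = -19.943‰
α − 1 = ε/1000 = 0.0115
f^(α−1) = 0.761^(0.0115) = 0.996864
δ_res = (-19.943 + 1000) × 0.996864 − 1000 = 976.984 − 1000 = -23.02‰

-23.0‰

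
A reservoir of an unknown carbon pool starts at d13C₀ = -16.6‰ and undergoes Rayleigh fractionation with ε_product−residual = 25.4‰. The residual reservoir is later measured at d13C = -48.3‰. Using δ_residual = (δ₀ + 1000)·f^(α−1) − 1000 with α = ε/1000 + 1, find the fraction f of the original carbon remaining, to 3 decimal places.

α − 1 = ε/1000 = 0.0254
(δ_res + 1000)/(δ₀ + 1000) = (-48.3 + 1000)/(-16.6 + 1000) = 951.7/983.4 = 0.967765
f = 0.967765^(1/0.0254) = exp(ln(0.967765)/0.0254) = exp(-0.03277/0.0254)
f = exp(-1.2900) = 0.2753

0.275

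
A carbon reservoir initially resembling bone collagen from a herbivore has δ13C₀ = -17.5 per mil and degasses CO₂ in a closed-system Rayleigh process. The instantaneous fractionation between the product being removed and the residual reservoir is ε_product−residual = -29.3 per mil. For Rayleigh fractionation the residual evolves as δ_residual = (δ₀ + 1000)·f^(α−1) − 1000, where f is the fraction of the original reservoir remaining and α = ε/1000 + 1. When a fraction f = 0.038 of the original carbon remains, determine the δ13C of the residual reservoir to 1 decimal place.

Rayleigh residual: δ_res = (δ₀ + 1000)·f^(α−1) − 1000
α = ε/1000 + 1 = 0.97070, so α − 1 = -0.02930
f^(α−1) = 0.038^(-0.02930) = 1.100556
δ_res = (-17.5 + 1000) × 1.100556 − 1000 = 1081.297 − 1000 = 81.30 per mil

81.3 per mil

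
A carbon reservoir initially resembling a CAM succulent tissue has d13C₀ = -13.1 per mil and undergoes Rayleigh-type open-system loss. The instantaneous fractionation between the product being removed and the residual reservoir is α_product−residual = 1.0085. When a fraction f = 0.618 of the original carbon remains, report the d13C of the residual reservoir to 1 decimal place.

Rayleigh residual: δ_res = (δ₀ + 1000)·f^(α−1) − 1000
α − 1 = 0.00850
f^(α−1) = 0.618^(0.00850) = 0.995918
δ_res = (-13.1 + 1000) × 0.995918 − 1000 = 982.871 − 1000 = -17.13 per mil

-17.1 per mil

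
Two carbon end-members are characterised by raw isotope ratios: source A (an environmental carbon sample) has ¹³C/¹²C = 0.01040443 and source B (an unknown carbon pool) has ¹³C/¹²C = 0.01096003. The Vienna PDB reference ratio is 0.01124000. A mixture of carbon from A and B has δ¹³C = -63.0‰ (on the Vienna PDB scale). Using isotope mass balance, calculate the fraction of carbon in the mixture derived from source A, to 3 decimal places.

0.771

δ_A = (0.01040443/0.01124000 − 1)×1000 = (0.925661 − 1)×1000 = -74.339‰
δ_B = (0.01096003/0.01124000 − 1)×1000 = (0.975092 − 1)×1000 = -24.908‰
f_A = (δ_mix − δ_B)/(δ_A − δ_B) = (-63.0 − (-24.908))/(-74.339 − (-24.908))
f_A = -38.092 / -49.431 = 0.7706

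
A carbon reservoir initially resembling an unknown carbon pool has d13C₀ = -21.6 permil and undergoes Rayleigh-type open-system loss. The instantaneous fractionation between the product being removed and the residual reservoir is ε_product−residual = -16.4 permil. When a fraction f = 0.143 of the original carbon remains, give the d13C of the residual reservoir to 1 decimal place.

Rayleigh residual: δ_res = (δ₀ + 1000)·f^(α−1) − 1000
α = ε/1000 + 1 = 0.98360, so α − 1 = -0.01640
f^(α−1) = 0.143^(-0.01640) = 1.032411
δ_res = (-21.6 + 1000) × 1.032411 − 1000 = 1010.111 − 1000 = 10.11 permil

10.1 permil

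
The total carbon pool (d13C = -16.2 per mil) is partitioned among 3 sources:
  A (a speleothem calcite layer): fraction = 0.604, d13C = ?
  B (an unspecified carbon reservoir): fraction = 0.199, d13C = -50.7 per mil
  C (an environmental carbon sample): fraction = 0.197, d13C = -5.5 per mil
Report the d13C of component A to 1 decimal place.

-8.3 per mil

Isotope mass balance: δ_bulk = Σ fᵢ·δᵢ.
-16.2 = 0.604×δ_A + 0.199×(-50.7) + 0.197×(-5.5)
0.604·δ_A = -16.2 − (-11.173) = -5.027
δ_A = -5.027 / 0.604 = -8.32 per mil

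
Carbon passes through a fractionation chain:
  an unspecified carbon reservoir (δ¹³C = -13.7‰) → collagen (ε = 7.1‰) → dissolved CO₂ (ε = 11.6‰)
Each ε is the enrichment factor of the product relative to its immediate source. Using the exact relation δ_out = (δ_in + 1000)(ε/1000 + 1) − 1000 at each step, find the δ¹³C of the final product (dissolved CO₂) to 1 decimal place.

4.8‰

step 1: δ = (-13.70 + 1000)·(7.1/1000 + 1) − 1000 = -6.70‰
step 2: δ = (-6.70 + 1000)·(11.6/1000 + 1) − 1000 = 4.83‰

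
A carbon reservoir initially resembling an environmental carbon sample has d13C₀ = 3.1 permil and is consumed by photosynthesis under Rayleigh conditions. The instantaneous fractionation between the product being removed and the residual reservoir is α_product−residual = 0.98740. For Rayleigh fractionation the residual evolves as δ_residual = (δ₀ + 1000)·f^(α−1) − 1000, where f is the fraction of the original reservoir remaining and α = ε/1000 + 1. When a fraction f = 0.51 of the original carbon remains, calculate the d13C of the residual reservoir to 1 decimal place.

11.6 permil

Rayleigh residual: δ_res = (δ₀ + 1000)·f^(α−1) − 1000
α − 1 = -0.01260
f^(α−1) = 0.51^(-0.01260) = 1.008520
δ_res = (3.1 + 1000) × 1.008520 − 1000 = 1011.647 − 1000 = 11.65 permil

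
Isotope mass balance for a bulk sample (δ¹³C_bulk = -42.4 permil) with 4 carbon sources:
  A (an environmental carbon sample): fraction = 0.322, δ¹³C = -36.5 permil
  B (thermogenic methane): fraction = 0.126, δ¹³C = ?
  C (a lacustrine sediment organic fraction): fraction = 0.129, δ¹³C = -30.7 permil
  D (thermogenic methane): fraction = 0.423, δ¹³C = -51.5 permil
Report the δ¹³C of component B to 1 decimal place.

-38.9 permil

Isotope mass balance: δ_bulk = Σ fᵢ·δᵢ.
-42.4 = 0.322×(-36.5) + 0.126×δ_B + 0.129×(-30.7) + 0.423×(-51.5)
0.126·δ_B = -42.4 − (-37.498) = -4.902
δ_B = -4.902 / 0.126 = -38.91 permil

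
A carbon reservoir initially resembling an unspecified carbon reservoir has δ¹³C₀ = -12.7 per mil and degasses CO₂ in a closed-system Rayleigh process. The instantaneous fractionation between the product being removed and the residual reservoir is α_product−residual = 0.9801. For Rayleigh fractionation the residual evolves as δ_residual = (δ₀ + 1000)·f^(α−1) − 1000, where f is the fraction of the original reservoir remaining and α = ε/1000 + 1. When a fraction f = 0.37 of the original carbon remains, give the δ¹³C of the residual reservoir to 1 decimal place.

7.0 per mil

Rayleigh residual: δ_res = (δ₀ + 1000)·f^(α−1) − 1000
α − 1 = -0.01990
f^(α−1) = 0.37^(-0.01990) = 1.019983
δ_res = (-12.7 + 1000) × 1.019983 − 1000 = 1007.029 − 1000 = 7.03 per mil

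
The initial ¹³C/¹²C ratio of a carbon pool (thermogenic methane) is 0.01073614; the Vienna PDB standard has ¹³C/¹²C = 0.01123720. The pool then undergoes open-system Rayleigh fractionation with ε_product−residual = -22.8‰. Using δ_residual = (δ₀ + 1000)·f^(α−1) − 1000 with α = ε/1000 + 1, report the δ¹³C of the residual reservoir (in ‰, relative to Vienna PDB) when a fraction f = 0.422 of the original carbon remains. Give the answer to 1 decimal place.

δ₀ = (0.01073614/0.01123720 − 1)×1000 = (0.955411 − 1)×1000 = -44.589‰
α − 1 = ε/1000 = -0.0228
f^(α−1) = 0.422^(-0.0228) = 1.019865
δ_res = (-44.589 + 1000) × 1.019865 − 1000 = 974.390 − 1000 = -25.61‰

-25.6‰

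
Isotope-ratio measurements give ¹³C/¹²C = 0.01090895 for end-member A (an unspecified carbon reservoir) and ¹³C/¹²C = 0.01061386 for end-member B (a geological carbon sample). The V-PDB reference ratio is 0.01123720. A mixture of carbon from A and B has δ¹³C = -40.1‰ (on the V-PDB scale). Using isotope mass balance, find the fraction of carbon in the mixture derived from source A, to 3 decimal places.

0.585

δ_A = (0.01090895/0.01123720 − 1)×1000 = (0.970789 − 1)×1000 = -29.211‰
δ_B = (0.01061386/0.01123720 − 1)×1000 = (0.944529 − 1)×1000 = -55.471‰
f_A = (δ_mix − δ_B)/(δ_A − δ_B) = (-40.1 − (-55.471))/(-29.211 − (-55.471))
f_A = 15.371 / 26.260 = 0.5853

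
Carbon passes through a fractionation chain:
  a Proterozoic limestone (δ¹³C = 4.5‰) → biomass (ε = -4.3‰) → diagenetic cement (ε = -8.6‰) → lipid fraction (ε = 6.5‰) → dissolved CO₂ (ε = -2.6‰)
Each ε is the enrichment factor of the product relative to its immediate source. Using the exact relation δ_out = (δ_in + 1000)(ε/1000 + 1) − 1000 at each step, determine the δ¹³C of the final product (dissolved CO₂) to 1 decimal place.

step 1: δ = (4.50 + 1000)·(-4.3/1000 + 1) − 1000 = 0.18‰
step 2: δ = (0.18 + 1000)·(-8.6/1000 + 1) − 1000 = -8.42‰
step 3: δ = (-8.42 + 1000)·(6.5/1000 + 1) − 1000 = -1.98‰
step 4: δ = (-1.98 + 1000)·(-2.6/1000 + 1) − 1000 = -4.57‰

-4.6‰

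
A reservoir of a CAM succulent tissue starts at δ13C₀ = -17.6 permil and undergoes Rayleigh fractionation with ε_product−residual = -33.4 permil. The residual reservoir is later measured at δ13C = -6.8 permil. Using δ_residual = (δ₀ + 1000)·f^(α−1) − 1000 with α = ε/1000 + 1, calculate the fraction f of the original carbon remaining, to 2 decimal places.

α − 1 = ε/1000 = -0.0334
(δ_res + 1000)/(δ₀ + 1000) = (-6.8 + 1000)/(-17.6 + 1000) = 993.2/982.4 = 1.010993
f = 1.010993^(1/-0.0334) = exp(ln(1.010993)/-0.0334) = exp(0.01093/-0.0334)
f = exp(-0.3274) = 0.7208

0.72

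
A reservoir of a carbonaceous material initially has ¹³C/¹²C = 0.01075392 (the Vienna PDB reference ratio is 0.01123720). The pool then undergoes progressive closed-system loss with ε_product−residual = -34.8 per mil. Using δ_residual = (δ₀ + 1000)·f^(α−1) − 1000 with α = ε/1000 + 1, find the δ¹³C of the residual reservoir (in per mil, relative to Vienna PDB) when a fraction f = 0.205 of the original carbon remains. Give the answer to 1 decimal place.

δ₀ = (0.01075392/0.01123720 − 1)×1000 = (0.956993 − 1)×1000 = -43.007 per mil
α − 1 = ε/1000 = -0.0348
f^(α−1) = 0.205^(-0.0348) = 1.056698
δ_res = (-43.007 + 1000) × 1.056698 − 1000 = 1011.253 − 1000 = 11.25 per mil

11.3 per mil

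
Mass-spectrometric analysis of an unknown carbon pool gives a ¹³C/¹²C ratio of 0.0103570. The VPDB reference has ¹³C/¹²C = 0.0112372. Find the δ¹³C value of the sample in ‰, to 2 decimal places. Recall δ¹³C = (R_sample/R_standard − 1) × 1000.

δ¹³C = (R_sample / R_standard − 1) × 1000
R_sample / R_standard = 0.0103570 / 0.0112372 = 0.921671
δ¹³C = (0.921671 − 1) × 1000 = -78.329‰

-78.33‰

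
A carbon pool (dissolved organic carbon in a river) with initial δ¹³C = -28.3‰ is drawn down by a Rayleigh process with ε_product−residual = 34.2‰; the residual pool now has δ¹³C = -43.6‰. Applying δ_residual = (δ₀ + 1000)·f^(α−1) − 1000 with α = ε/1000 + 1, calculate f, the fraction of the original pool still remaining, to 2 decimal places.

α − 1 = ε/1000 = 0.0342
(δ_res + 1000)/(δ₀ + 1000) = (-43.6 + 1000)/(-28.3 + 1000) = 956.4/971.7 = 0.984254
f = 0.984254^(1/0.0342) = exp(ln(0.984254)/0.0342) = exp(-0.01587/0.0342)
f = exp(-0.4641) = 0.6287

0.63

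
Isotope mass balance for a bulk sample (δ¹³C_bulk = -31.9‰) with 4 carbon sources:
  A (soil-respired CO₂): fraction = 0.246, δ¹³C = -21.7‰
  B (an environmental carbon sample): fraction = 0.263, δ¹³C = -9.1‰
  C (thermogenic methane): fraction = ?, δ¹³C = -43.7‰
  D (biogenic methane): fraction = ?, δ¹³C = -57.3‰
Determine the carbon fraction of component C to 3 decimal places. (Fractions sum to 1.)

Let f_C and f_D be the unknown fractions; fractions sum to 1 so f_C + f_D = 0.491.
Mass balance: Σ fᵢ·δᵢ = δ_bulk ⇒ f_C·(-43.7) + f_D·(-57.3) = -31.9 − (-7.731) = -24.168
Substitute f_D = 0.491 − f_C:
f_C·(-43.7 − -57.3) = -24.168 − 0.491×(-57.3) = 3.966
f_C = 3.966 / 13.6 = 0.2916

0.292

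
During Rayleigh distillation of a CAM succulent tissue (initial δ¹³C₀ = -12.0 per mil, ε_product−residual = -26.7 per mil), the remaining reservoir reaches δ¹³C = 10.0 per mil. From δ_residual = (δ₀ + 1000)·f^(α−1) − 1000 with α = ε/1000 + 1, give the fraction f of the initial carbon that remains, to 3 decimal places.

0.438

α − 1 = ε/1000 = -0.0267
(δ_res + 1000)/(δ₀ + 1000) = (10.0 + 1000)/(-12.0 + 1000) = 1010.0/988.0 = 1.022267
f = 1.022267^(1/-0.0267) = exp(ln(1.022267)/-0.0267) = exp(0.02202/-0.0267)
f = exp(-0.8248) = 0.4383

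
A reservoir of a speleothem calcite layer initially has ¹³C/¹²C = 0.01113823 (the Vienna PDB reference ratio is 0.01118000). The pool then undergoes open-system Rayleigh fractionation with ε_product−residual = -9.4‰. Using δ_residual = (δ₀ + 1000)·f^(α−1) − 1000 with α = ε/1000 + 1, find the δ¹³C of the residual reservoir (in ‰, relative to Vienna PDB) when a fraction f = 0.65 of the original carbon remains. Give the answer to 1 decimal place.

0.3‰

δ₀ = (0.01113823/0.01118000 − 1)×1000 = (0.996264 − 1)×1000 = -3.736‰
α − 1 = ε/1000 = -0.0094
f^(α−1) = 0.65^(-0.0094) = 1.004058
δ_res = (-3.736 + 1000) × 1.004058 − 1000 = 1000.306 − 1000 = 0.31‰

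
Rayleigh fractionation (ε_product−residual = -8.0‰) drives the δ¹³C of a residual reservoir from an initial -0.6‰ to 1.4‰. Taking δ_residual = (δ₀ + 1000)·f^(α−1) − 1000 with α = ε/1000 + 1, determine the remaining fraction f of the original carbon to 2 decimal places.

α − 1 = ε/1000 = -0.0080
(δ_res + 1000)/(δ₀ + 1000) = (1.4 + 1000)/(-0.6 + 1000) = 1001.4/999.4 = 1.002001
f = 1.002001^(1/-0.0080) = exp(ln(1.002001)/-0.0080) = exp(0.00200/-0.0080)
f = exp(-0.2499) = 0.7789

0.78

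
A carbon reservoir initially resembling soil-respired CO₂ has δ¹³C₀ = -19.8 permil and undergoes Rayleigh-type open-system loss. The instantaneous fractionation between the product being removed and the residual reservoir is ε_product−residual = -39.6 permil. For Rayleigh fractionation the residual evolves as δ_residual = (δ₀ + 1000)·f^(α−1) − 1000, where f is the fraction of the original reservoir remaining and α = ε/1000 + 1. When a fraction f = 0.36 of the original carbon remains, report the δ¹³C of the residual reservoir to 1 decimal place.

Rayleigh residual: δ_res = (δ₀ + 1000)·f^(α−1) − 1000
α = ε/1000 + 1 = 0.96040, so α − 1 = -0.03960
f^(α−1) = 0.36^(-0.03960) = 1.041287
δ_res = (-19.8 + 1000) × 1.041287 − 1000 = 1020.669 − 1000 = 20.67 permil

20.7 permil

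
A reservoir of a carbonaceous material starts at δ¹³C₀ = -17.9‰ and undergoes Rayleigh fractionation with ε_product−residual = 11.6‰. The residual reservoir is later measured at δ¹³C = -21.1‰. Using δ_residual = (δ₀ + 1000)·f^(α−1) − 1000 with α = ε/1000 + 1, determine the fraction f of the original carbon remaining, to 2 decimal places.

0.75

α − 1 = ε/1000 = 0.0116
(δ_res + 1000)/(δ₀ + 1000) = (-21.1 + 1000)/(-17.9 + 1000) = 978.9/982.1 = 0.996742
f = 0.996742^(1/0.0116) = exp(ln(0.996742)/0.0116) = exp(-0.00326/0.0116)
f = exp(-0.2813) = 0.7548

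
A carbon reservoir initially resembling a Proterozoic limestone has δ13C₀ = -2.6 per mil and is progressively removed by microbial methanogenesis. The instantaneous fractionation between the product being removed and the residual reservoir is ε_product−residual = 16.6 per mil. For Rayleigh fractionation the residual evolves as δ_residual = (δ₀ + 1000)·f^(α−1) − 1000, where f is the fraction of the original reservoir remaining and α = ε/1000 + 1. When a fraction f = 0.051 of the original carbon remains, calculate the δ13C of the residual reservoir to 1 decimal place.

Rayleigh residual: δ_res = (δ₀ + 1000)·f^(α−1) − 1000
α = ε/1000 + 1 = 1.01660, so α − 1 = 0.01660
f^(α−1) = 0.051^(0.01660) = 0.951800
δ_res = (-2.6 + 1000) × 0.951800 − 1000 = 949.325 − 1000 = -50.67 per mil

-50.7 per mil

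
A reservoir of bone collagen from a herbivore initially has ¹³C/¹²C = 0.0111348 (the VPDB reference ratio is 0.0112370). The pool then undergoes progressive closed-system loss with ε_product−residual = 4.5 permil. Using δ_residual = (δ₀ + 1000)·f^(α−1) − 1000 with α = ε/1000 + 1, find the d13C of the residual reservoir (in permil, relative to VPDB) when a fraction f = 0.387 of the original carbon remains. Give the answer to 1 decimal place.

δ₀ = (0.0111348/0.0112370 − 1)×1000 = (0.990905 − 1)×1000 = -9.095 permil
α − 1 = ε/1000 = 0.0045
f^(α−1) = 0.387^(0.0045) = 0.995737
δ_res = (-9.095 + 1000) × 0.995737 − 1000 = 986.681 − 1000 = -13.32 permil

-13.3 permil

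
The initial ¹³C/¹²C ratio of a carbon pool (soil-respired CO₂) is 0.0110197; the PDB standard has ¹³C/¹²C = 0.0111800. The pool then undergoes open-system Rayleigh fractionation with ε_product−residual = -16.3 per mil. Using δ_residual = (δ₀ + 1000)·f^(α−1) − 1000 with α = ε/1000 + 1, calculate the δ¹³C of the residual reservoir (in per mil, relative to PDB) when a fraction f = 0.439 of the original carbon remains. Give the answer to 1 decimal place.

-1.0 per mil

δ₀ = (0.0110197/0.0111800 − 1)×1000 = (0.985662 − 1)×1000 = -14.338 per mil
α − 1 = ε/1000 = -0.0163
f^(α−1) = 0.439^(-0.0163) = 1.013510
δ_res = (-14.338 + 1000) × 1.013510 − 1000 = 998.978 − 1000 = -1.02 per mil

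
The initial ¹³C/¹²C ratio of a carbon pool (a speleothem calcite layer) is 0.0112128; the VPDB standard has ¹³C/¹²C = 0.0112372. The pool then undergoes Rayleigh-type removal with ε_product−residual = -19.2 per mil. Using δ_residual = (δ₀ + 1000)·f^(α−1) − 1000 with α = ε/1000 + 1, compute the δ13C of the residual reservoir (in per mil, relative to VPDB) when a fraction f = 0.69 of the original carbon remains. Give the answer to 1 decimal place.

δ₀ = (0.0112128/0.0112372 − 1)×1000 = (0.997829 − 1)×1000 = -2.171 per mil
α − 1 = ε/1000 = -0.0192
f^(α−1) = 0.69^(-0.0192) = 1.007150
δ_res = (-2.171 + 1000) × 1.007150 − 1000 = 1004.963 − 1000 = 4.96 per mil

5.0 per mil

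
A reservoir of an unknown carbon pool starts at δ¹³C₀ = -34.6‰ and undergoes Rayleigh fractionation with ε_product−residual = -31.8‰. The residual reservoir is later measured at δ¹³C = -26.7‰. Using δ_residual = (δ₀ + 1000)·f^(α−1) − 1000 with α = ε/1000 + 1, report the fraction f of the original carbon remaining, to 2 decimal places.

0.77

α − 1 = ε/1000 = -0.0318
(δ_res + 1000)/(δ₀ + 1000) = (-26.7 + 1000)/(-34.6 + 1000) = 973.3/965.4 = 1.008183
f = 1.008183^(1/-0.0318) = exp(ln(1.008183)/-0.0318) = exp(0.00815/-0.0318)
f = exp(-0.2563) = 0.7739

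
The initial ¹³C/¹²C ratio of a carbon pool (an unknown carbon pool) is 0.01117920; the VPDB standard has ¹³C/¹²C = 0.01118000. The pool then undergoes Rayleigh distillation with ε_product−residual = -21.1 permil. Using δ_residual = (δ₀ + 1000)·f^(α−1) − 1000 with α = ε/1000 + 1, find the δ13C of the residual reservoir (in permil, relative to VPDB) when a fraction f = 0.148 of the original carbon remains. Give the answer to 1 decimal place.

41.1 permil

δ₀ = (0.01117920/0.01118000 − 1)×1000 = (0.999928 − 1)×1000 = -0.072 permil
α − 1 = ε/1000 = -0.0211
f^(α−1) = 0.148^(-0.0211) = 1.041136
δ_res = (-0.072 + 1000) × 1.041136 − 1000 = 1041.062 − 1000 = 41.06 permil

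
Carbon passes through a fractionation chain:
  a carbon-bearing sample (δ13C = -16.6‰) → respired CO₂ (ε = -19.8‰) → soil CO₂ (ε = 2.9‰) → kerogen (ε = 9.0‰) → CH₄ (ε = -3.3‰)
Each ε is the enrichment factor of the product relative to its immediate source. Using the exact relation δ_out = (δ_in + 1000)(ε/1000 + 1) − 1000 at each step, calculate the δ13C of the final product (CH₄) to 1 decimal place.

-27.8‰

step 1: δ = (-16.60 + 1000)·(-19.8/1000 + 1) − 1000 = -36.07‰
step 2: δ = (-36.07 + 1000)·(2.9/1000 + 1) − 1000 = -33.28‰
step 3: δ = (-33.28 + 1000)·(9.0/1000 + 1) − 1000 = -24.58‰
step 4: δ = (-24.58 + 1000)·(-3.3/1000 + 1) − 1000 = -27.79‰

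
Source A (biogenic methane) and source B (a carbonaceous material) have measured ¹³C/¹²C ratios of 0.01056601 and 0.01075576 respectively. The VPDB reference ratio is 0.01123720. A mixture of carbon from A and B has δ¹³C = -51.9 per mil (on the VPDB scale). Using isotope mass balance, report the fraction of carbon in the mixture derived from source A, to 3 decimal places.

0.536

δ_A = (0.01056601/0.01123720 − 1)×1000 = (0.940271 − 1)×1000 = -59.729 per mil
δ_B = (0.01075576/0.01123720 − 1)×1000 = (0.957157 − 1)×1000 = -42.843 per mil
f_A = (δ_mix − δ_B)/(δ_A − δ_B) = (-51.9 − (-42.843))/(-59.729 − (-42.843))
f_A = -9.057 / -16.886 = 0.5363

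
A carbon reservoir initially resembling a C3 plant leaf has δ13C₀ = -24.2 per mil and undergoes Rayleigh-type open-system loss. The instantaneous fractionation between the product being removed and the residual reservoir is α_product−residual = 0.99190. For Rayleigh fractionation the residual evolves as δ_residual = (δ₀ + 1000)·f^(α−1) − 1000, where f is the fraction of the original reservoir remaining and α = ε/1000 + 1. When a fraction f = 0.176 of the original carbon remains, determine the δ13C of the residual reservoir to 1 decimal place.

-10.4 per mil

Rayleigh residual: δ_res = (δ₀ + 1000)·f^(α−1) − 1000
α − 1 = -0.00810
f^(α−1) = 0.176^(-0.00810) = 1.014171
δ_res = (-24.2 + 1000) × 1.014171 − 1000 = 989.628 − 1000 = -10.37 per mil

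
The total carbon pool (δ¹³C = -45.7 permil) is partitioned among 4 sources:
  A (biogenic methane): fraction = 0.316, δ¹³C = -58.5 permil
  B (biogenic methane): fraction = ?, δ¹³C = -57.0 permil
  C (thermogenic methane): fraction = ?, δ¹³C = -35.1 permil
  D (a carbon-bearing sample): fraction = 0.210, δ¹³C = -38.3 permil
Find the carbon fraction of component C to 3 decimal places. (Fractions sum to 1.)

0.358

Let f_C and f_B be the unknown fractions; fractions sum to 1 so f_C + f_B = 0.474.
Mass balance: Σ fᵢ·δᵢ = δ_bulk ⇒ f_C·(-35.1) + f_B·(-57.0) = -45.7 − (-26.529) = -19.171
Substitute f_B = 0.474 − f_C:
f_C·(-35.1 − -57.0) = -19.171 − 0.474×(-57.0) = 7.847
f_C = 7.847 / 21.9 = 0.3583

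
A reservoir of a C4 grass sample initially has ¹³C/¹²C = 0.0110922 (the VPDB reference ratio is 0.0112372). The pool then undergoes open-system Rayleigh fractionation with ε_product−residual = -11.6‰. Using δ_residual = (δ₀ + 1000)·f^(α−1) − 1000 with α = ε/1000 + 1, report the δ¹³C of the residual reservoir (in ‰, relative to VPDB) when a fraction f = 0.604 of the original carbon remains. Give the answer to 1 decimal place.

-7.1‰

δ₀ = (0.0110922/0.0112372 − 1)×1000 = (0.987096 − 1)×1000 = -12.904‰
α − 1 = ε/1000 = -0.0116
f^(α−1) = 0.604^(-0.0116) = 1.005866
δ_res = (-12.904 + 1000) × 1.005866 − 1000 = 992.886 − 1000 = -7.11‰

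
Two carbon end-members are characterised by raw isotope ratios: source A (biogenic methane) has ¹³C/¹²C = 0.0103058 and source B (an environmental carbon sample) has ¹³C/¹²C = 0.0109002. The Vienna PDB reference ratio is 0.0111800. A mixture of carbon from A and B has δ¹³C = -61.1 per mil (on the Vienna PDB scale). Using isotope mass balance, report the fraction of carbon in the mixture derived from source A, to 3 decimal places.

0.678

δ_A = (0.0103058/0.0111800 − 1)×1000 = (0.921807 − 1)×1000 = -78.193 per mil
δ_B = (0.0109002/0.0111800 − 1)×1000 = (0.974973 − 1)×1000 = -25.027 per mil
f_A = (δ_mix − δ_B)/(δ_A − δ_B) = (-61.1 − (-25.027))/(-78.193 − (-25.027))
f_A = -36.073 / -53.166 = 0.6785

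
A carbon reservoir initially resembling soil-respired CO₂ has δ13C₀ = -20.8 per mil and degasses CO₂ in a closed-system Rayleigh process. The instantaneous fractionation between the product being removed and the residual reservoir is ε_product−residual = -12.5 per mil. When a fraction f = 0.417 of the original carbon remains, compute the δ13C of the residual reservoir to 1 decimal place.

Rayleigh residual: δ_res = (δ₀ + 1000)·f^(α−1) − 1000
α = ε/1000 + 1 = 0.98750, so α − 1 = -0.01250
f^(α−1) = 0.417^(-0.01250) = 1.010993
δ_res = (-20.8 + 1000) × 1.010993 − 1000 = 989.965 − 1000 = -10.04 per mil

-10.0 per mil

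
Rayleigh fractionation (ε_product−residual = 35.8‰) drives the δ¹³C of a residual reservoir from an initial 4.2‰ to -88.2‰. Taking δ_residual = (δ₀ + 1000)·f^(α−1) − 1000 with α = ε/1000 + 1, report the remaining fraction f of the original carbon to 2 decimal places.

0.07

α − 1 = ε/1000 = 0.0358
(δ_res + 1000)/(δ₀ + 1000) = (-88.2 + 1000)/(4.2 + 1000) = 911.8/1004.2 = 0.907986
f = 0.907986^(1/0.0358) = exp(ln(0.907986)/0.0358) = exp(-0.09653/0.0358)
f = exp(-2.6963) = 0.0675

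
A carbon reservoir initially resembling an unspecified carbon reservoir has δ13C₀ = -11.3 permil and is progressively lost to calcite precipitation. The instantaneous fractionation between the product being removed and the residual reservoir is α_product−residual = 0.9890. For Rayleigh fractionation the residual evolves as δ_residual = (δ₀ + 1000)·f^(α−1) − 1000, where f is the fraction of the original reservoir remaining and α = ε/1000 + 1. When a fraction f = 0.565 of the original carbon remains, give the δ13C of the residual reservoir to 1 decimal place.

-5.1 permil

Rayleigh residual: δ_res = (δ₀ + 1000)·f^(α−1) − 1000
α − 1 = -0.01100
f^(α−1) = 0.565^(-0.01100) = 1.006300
δ_res = (-11.3 + 1000) × 1.006300 − 1000 = 994.929 − 1000 = -5.07 permil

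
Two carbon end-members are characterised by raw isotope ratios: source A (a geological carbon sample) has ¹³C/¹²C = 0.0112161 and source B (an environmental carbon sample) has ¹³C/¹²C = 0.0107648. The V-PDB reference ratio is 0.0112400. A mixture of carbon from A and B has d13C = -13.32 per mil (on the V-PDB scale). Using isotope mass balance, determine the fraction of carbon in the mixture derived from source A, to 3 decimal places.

δ_A = (0.0112161/0.0112400 − 1)×1000 = (0.997874 − 1)×1000 = -2.126 per mil
δ_B = (0.0107648/0.0112400 − 1)×1000 = (0.957722 − 1)×1000 = -42.278 per mil
f_A = (δ_mix − δ_B)/(δ_A − δ_B) = (-13.32 − (-42.278))/(-2.126 − (-42.278))
f_A = 28.958 / 40.151 = 0.7212

0.721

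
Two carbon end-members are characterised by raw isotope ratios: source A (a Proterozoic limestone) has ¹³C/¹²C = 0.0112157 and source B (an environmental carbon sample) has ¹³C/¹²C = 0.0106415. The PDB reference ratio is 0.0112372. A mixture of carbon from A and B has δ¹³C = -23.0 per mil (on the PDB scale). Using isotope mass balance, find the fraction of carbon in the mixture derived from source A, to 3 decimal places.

δ_A = (0.0112157/0.0112372 − 1)×1000 = (0.998087 − 1)×1000 = -1.913 per mil
δ_B = (0.0106415/0.0112372 − 1)×1000 = (0.946989 − 1)×1000 = -53.011 per mil
f_A = (δ_mix − δ_B)/(δ_A − δ_B) = (-23.0 − (-53.011))/(-1.913 − (-53.011))
f_A = 30.011 / 51.098 = 0.5873

0.587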